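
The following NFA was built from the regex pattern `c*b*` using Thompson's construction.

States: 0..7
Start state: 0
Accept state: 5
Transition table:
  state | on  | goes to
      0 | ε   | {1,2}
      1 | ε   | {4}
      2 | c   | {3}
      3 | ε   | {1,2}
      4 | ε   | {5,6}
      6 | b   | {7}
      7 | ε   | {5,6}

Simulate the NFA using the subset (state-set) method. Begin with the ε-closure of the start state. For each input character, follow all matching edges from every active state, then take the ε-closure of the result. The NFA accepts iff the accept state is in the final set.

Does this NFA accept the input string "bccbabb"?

start: ε-closure({0}) = {0,1,2,4,5,6}
'b' @ 1: {5,6,7}  (accept∈set)
'c' @ 2: {}  — dead — no transitions
rest 'cbabb' ignored (set empty)
final: {}; accept 5 not in set

Answer: REJECT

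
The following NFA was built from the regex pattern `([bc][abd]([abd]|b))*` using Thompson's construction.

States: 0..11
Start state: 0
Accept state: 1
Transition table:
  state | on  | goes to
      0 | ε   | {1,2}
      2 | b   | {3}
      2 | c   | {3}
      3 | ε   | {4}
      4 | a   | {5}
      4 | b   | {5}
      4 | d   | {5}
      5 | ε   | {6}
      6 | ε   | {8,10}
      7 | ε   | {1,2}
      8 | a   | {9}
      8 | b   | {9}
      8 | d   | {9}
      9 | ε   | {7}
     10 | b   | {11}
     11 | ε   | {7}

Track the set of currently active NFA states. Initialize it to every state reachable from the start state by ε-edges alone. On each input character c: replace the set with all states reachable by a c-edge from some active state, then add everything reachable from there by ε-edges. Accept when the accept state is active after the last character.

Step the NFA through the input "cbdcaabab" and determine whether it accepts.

start: ε-closure({0}) = {0,1,2}
'c' @ 1: {3,4}
'b' @ 2: {5,6,8,10}
'd' @ 3: {1,2,7,9}  [accepting]
'c' @ 4: {3,4}
'a' @ 5: {5,6,8,10}
'a' @ 6: {1,2,7,9}  [accepting]
'b' @ 7: {3,4}
'a' @ 8: {5,6,8,10}
'b' @ 9: {1,2,7,9,11}  [accepting]
final: {1,2,7,9,11}; accept 1 in set

Answer: ACCEPT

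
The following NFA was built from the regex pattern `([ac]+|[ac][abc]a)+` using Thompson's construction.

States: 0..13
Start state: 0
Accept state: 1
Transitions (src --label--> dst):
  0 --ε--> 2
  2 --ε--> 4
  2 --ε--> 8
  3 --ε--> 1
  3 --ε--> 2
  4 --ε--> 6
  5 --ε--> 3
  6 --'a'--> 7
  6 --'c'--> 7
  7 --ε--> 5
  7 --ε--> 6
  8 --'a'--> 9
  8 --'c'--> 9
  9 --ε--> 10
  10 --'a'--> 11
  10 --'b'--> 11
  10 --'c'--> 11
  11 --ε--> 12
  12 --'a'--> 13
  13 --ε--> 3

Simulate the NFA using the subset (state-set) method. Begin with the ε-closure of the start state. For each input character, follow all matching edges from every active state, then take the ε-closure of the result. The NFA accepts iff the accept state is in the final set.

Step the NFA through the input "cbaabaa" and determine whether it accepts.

initial (ε-close {0}): {0,2,4,6,8}
'c' @ 1: {1,2,3,4,5,6,7,8,9,10}  ✓accept
'b' @ 2: {11,12}
'a' @ 3: {1,2,3,4,6,8,13}  ✓accept
'a' @ 4: {1,2,3,4,5,6,7,8,9,10}  ✓accept
'b' @ 5: {11,12}
'a' @ 6: {1,2,3,4,6,8,13}  ✓accept
'a' @ 7: {1,2,3,4,5,6,7,8,9,10}  ✓accept
after full input: {1,2,3,4,5,6,7,8,9,10}  (accept=1 in)

Answer: ACCEPT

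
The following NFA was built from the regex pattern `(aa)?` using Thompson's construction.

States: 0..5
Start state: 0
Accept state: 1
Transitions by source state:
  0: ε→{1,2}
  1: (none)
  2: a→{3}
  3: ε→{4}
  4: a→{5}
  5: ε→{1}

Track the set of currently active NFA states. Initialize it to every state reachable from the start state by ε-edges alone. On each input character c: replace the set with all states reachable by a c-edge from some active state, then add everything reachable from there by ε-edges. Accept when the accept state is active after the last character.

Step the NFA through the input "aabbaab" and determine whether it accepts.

Answer: REJECT

Steps:
initial (ε-close {0}): {0,1,2}
'a' @ 1: {3,4}
'a' @ 2: {1,5}  (accept∈set)
'b' @ 3: {}  — dead — no transitions
rest 'baab' ignored (set empty)
final: {}; accept 1 not in set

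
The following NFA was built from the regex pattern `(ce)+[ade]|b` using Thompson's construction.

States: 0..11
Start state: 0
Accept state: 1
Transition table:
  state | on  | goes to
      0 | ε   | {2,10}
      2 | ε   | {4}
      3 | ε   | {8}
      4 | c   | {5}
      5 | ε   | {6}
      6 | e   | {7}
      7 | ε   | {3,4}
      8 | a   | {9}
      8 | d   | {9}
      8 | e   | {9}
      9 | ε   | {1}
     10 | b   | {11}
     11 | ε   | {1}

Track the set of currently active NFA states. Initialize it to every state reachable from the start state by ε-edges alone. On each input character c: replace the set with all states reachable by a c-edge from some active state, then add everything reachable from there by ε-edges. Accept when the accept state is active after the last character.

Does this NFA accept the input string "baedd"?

start: ε-closure({0}) = {0,2,4,10}
'b' @ 1: {1,11}  (accept∈set)
'a' @ 2: {}  — dead — no transitions
rest 'edd' ignored (set empty)
after full input: {}  (accept=1 not in)

Answer: REJECT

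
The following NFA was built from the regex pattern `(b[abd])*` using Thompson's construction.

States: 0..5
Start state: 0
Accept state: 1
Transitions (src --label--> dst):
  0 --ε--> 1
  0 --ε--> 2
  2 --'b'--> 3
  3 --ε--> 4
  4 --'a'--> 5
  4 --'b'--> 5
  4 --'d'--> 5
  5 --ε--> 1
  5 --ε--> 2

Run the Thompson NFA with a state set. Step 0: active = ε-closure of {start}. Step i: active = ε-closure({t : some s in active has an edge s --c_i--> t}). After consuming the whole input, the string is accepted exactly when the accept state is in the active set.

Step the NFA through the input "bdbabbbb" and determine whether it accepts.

S₀ = ε-closure({0}) = {0,1,2}
'b' @ 1: {3,4}
'd' @ 2: {1,2,5}  [accepting]
'b' @ 3: {3,4}
'a' @ 4: {1,2,5}  [accepting]
'b' @ 5: {3,4}
'b' @ 6: {1,2,5}  [accepting]
'b' @ 7: {3,4}
'b' @ 8: {1,2,5}  [accepting]
after full input: {1,2,5}  (accept=1 in)

Answer: ACCEPT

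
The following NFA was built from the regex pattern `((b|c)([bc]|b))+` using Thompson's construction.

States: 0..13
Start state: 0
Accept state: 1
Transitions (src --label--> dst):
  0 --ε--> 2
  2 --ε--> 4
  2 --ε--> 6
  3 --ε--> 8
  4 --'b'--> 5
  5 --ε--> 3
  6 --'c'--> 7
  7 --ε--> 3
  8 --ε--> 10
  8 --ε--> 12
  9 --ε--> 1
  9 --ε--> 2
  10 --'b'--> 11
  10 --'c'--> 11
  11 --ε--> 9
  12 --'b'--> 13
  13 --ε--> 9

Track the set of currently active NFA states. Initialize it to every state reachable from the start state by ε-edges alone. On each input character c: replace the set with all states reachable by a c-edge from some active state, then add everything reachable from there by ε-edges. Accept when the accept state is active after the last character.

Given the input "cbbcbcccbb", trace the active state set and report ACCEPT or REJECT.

initial (ε-close {0}): {0,2,4,6}
'c' @ 1: {3,7,8,10,12}
'b' @ 2: {1,2,4,6,9,11,13}  (accept∈set)
'b' @ 3: {3,5,8,10,12}
'c' @ 4: {1,2,4,6,9,11}  (accept∈set)
'b' @ 5: {3,5,8,10,12}
'c' @ 6: {1,2,4,6,9,11}  (accept∈set)
'c' @ 7: {3,7,8,10,12}
'c' @ 8: {1,2,4,6,9,11}  (accept∈set)
'b' @ 9: {3,5,8,10,12}
'b' @ 10: {1,2,4,6,9,11,13}  (accept∈set)
end set {1,2,4,6,9,11,13} — state 1 in

Answer: ACCEPT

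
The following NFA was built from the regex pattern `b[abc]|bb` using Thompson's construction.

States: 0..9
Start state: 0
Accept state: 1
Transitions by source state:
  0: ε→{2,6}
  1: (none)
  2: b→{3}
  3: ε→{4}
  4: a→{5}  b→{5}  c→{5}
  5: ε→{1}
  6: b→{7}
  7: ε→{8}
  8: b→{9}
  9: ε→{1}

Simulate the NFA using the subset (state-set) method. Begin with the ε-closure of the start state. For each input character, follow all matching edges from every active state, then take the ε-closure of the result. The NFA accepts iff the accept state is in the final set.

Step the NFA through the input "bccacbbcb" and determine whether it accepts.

Answer: REJECT

Steps:
start: ε-closure({0}) = {0,2,6}
'b' @ 1: {3,4,7,8}
'c' @ 2: {1,5}  ✓accept
'c' @ 3: {}  — no active states
rest 'acbbcb' ignored (set empty)
after full input: {}  (accept=1 not in)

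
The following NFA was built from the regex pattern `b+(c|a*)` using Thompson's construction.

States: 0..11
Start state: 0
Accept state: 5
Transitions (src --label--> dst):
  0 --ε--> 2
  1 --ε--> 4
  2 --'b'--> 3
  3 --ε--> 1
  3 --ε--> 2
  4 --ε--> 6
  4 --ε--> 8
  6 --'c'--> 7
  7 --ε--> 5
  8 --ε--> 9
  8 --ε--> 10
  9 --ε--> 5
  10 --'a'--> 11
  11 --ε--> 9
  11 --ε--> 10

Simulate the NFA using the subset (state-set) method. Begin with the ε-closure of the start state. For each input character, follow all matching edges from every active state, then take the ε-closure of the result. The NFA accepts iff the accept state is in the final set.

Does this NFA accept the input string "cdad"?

initial (ε-close {0}): {0,2}
'c' @ 1: {}  — no active states
rest 'dad' ignored (set empty)
after full input: {}  (accept=5 not in)

Answer: REJECT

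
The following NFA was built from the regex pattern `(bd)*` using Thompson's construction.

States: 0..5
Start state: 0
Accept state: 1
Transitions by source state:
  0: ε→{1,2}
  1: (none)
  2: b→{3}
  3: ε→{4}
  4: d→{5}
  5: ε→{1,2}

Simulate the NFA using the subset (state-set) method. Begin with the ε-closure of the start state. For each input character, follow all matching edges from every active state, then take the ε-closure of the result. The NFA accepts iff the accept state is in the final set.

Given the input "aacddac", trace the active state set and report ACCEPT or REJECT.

initial (ε-close {0}): {0,1,2}
'a' @ 1: {}  — dead — no transitions
rest 'acddac' ignored (set empty)
end set {} — state 1 not in

Answer: REJECT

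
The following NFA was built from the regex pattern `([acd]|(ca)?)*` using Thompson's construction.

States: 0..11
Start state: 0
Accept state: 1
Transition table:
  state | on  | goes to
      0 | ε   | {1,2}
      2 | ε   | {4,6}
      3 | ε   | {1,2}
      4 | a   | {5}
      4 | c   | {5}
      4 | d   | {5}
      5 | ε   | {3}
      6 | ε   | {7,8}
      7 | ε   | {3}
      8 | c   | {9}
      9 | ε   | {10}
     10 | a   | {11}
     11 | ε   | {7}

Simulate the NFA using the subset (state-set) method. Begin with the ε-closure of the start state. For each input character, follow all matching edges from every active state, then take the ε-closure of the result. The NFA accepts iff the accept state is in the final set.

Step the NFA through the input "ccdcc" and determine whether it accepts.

Answer: ACCEPT

Trace:
start: ε-closure({0}) = {0,1,2,3,4,6,7,8}
'c' @ 1: {1,2,3,4,5,6,7,8,9,10}  (accept∈set)
'c' @ 2: {1,2,3,4,5,6,7,8,9,10}  (accept∈set)
'd' @ 3: {1,2,3,4,5,6,7,8}  (accept∈set)
'c' @ 4: {1,2,3,4,5,6,7,8,9,10}  (accept∈set)
'c' @ 5: {1,2,3,4,5,6,7,8,9,10}  (accept∈set)
after full input: {1,2,3,4,5,6,7,8,9,10}  (accept=1 in)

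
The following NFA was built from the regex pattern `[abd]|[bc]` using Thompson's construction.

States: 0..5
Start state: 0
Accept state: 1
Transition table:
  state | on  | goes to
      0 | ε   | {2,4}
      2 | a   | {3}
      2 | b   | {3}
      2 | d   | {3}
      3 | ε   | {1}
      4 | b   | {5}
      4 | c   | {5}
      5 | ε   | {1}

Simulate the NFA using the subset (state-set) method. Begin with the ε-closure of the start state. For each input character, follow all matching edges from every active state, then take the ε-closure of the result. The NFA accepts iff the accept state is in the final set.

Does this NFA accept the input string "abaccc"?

Answer: REJECT

Trace:
initial (ε-close {0}): {0,2,4}
'a' @ 1: {1,3}  (accept∈set)
'b' @ 2: {}  — dead — no transitions
rest 'accc' ignored (set empty)
after full input: {}  (accept=1 not in)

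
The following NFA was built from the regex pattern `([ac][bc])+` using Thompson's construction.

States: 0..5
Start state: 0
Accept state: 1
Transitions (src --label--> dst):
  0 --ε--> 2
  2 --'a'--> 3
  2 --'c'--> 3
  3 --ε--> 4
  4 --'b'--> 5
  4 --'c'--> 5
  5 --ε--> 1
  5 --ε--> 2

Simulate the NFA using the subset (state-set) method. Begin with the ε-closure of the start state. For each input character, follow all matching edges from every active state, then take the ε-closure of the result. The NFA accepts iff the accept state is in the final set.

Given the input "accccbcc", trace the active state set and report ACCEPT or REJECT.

start: ε-closure({0}) = {0,2}
'a' @ 1: {3,4}
'c' @ 2: {1,2,5}  (accept∈set)
'c' @ 3: {3,4}
'c' @ 4: {1,2,5}  (accept∈set)
'c' @ 5: {3,4}
'b' @ 6: {1,2,5}  (accept∈set)
'c' @ 7: {3,4}
'c' @ 8: {1,2,5}  (accept∈set)
after full input: {1,2,5}  (accept=1 in)

Answer: ACCEPT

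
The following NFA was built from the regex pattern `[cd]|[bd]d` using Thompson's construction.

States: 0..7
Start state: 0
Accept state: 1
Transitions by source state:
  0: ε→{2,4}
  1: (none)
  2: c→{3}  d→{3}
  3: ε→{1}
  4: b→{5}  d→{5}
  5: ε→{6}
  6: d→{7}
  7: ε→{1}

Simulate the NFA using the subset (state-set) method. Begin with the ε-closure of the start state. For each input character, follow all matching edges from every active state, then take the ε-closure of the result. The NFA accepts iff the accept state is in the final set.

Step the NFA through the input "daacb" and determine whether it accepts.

S₀ = ε-closure({0}) = {0,2,4}
'd' @ 1: {1,3,5,6}  (accept∈set)
'a' @ 2: {}  — state set empty
rest 'acb' ignored (set empty)
final: {}; accept 1 not in set

Answer: REJECT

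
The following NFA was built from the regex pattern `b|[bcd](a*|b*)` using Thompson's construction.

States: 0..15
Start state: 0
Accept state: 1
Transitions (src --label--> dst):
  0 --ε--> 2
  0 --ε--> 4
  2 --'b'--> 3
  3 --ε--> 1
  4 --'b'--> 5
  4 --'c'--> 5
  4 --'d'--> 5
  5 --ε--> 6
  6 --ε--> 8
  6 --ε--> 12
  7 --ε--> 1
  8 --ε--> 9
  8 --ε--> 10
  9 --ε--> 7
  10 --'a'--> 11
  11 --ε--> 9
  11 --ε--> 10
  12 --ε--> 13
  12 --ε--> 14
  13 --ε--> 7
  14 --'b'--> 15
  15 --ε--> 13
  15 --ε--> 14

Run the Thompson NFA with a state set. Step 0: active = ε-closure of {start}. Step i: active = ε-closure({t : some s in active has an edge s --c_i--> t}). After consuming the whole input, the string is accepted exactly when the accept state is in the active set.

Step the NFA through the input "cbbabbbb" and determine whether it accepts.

Answer: REJECT

Steps:
initial (ε-close {0}): {0,2,4}
'c' @ 1: {1,5,6,7,8,9,10,12,13,14}  ✓accept
'b' @ 2: {1,7,13,14,15}  ✓accept
'b' @ 3: {1,7,13,14,15}  ✓accept
'a' @ 4: {}  — state set empty
rest 'bbbb' ignored (set empty)
after full input: {}  (accept=1 not in)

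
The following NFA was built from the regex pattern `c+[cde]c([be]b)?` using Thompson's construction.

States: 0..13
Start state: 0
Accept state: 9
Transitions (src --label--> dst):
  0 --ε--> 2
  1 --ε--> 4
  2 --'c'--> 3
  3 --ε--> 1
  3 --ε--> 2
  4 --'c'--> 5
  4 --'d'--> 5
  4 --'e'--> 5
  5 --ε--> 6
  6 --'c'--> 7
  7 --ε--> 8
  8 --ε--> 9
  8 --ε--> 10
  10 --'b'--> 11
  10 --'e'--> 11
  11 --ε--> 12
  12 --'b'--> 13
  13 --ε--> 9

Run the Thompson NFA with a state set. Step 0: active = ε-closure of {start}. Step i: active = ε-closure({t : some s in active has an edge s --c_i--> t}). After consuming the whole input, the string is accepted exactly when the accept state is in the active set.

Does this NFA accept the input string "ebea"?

Answer: REJECT

Derivation:
S₀ = ε-closure({0}) = {0,2}
'e' @ 1: {}  — dead — no transitions
rest 'bea' ignored (set empty)
after full input: {}  (accept=9 not in)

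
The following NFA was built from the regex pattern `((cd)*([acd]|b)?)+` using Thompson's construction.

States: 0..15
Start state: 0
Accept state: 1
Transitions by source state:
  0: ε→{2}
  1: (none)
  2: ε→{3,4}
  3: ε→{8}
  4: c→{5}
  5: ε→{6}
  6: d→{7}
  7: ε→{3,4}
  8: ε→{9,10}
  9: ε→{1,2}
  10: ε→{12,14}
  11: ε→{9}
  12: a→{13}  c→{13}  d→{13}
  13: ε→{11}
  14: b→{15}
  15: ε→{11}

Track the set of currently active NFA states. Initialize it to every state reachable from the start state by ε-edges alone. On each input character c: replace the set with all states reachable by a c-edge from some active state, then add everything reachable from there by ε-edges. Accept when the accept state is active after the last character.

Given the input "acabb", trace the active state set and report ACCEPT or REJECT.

Answer: ACCEPT

Derivation:
start: ε-closure({0}) = {0,1,2,3,4,8,9,10,12,14}
'a' @ 1: {1,2,3,4,8,9,10,11,12,13,14}  (accept∈set)
'c' @ 2: {1,2,3,4,5,6,8,9,10,11,12,13,14}  (accept∈set)
'a' @ 3: {1,2,3,4,8,9,10,11,12,13,14}  (accept∈set)
'b' @ 4: {1,2,3,4,8,9,10,11,12,14,15}  (accept∈set)
'b' @ 5: {1,2,3,4,8,9,10,11,12,14,15}  (accept∈set)
final: {1,2,3,4,8,9,10,11,12,14,15}; accept 1 in set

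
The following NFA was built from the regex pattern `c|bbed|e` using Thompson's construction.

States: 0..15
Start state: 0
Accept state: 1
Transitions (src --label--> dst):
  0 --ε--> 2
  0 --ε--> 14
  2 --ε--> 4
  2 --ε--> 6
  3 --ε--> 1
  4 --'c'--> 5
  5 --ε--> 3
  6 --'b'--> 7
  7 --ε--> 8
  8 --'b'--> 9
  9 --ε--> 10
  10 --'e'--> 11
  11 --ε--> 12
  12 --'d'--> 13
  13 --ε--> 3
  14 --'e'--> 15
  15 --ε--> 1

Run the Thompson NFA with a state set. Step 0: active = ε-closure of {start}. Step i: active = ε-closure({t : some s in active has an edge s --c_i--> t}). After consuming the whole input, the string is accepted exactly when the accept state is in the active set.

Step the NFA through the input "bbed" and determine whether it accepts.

S₀ = ε-closure({0}) = {0,2,4,6,14}
'b' @ 1: {7,8}
'b' @ 2: {9,10}
'e' @ 3: {11,12}
'd' @ 4: {1,3,13}  ✓accept
after full input: {1,3,13}  (accept=1 in)

Answer: ACCEPT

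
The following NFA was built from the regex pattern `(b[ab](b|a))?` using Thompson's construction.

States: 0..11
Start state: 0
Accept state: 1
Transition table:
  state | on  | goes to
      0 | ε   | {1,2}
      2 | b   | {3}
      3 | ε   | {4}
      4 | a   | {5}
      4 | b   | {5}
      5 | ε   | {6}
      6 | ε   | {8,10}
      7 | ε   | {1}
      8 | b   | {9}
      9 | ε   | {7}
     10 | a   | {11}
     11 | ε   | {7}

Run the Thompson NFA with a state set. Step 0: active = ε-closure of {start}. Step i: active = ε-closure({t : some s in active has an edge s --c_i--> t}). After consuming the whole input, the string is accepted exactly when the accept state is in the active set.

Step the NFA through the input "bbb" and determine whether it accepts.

start: ε-closure({0}) = {0,1,2}
'b' @ 1: {3,4}
'b' @ 2: {5,6,8,10}
'b' @ 3: {1,7,9}  [accepting]
end set {1,7,9} — state 1 in

Answer: ACCEPT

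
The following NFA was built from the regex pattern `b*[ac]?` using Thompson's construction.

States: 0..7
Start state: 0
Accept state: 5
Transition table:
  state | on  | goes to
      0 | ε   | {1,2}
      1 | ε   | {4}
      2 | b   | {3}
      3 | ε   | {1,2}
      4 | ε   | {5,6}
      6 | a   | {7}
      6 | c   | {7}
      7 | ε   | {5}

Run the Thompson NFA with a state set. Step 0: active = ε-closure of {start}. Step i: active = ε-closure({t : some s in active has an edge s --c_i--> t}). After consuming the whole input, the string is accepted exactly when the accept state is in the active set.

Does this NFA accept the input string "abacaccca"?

Answer: REJECT

Steps:
start: ε-closure({0}) = {0,1,2,4,5,6}
'a' @ 1: {5,7}  (accept∈set)
'b' @ 2: {}  — dead — no transitions
rest 'acaccca' ignored (set empty)
end set {} — state 5 not in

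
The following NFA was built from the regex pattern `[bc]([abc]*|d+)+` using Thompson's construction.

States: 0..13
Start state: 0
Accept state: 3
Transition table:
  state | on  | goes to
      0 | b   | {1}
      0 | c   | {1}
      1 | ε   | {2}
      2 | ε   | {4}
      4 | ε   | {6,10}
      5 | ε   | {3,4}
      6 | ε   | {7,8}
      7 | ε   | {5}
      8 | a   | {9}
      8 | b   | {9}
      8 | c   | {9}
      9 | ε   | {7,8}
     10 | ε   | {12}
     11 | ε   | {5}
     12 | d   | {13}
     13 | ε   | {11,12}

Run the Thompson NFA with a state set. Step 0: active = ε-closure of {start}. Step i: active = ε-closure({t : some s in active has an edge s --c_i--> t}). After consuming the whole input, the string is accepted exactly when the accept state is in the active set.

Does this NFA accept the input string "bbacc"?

S₀ = ε-closure({0}) = {0}
'b' @ 1: {1,2,3,4,5,6,7,8,10,12}  (accept∈set)
'b' @ 2: {3,4,5,6,7,8,9,10,12}  (accept∈set)
'a' @ 3: {3,4,5,6,7,8,9,10,12}  (accept∈set)
'c' @ 4: {3,4,5,6,7,8,9,10,12}  (accept∈set)
'c' @ 5: {3,4,5,6,7,8,9,10,12}  (accept∈set)
end set {3,4,5,6,7,8,9,10,12} — state 3 in

Answer: ACCEPT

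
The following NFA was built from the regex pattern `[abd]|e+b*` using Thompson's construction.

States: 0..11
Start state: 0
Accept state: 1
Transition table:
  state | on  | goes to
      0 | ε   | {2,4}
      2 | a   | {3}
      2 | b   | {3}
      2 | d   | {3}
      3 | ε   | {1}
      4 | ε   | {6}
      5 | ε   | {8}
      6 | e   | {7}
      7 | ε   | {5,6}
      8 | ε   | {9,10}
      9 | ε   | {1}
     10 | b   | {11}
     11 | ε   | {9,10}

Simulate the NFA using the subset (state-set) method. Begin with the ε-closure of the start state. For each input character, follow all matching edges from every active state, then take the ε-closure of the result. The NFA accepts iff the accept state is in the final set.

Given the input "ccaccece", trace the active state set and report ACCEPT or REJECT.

S₀ = ε-closure({0}) = {0,2,4,6}
'c' @ 1: {}  — state set empty
rest 'caccece' ignored (set empty)
final: {}; accept 1 not in set

Answer: REJECT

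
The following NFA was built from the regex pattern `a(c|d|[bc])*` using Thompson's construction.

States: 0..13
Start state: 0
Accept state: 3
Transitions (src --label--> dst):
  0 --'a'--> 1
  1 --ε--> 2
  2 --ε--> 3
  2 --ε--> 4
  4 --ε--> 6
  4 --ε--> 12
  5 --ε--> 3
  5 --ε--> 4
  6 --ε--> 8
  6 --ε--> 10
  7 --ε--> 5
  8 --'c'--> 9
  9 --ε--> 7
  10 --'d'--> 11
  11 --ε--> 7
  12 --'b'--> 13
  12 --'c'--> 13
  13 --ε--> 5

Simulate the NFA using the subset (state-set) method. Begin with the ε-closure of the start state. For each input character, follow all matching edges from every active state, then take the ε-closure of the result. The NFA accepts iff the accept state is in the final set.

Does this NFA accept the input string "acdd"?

start: ε-closure({0}) = {0}
'a' @ 1: {1,2,3,4,6,8,10,12}  ✓accept
'c' @ 2: {3,4,5,6,7,8,9,10,12,13}  ✓accept
'd' @ 3: {3,4,5,6,7,8,10,11,12}  ✓accept
'd' @ 4: {3,4,5,6,7,8,10,11,12}  ✓accept
after full input: {3,4,5,6,7,8,10,11,12}  (accept=3 in)

Answer: ACCEPT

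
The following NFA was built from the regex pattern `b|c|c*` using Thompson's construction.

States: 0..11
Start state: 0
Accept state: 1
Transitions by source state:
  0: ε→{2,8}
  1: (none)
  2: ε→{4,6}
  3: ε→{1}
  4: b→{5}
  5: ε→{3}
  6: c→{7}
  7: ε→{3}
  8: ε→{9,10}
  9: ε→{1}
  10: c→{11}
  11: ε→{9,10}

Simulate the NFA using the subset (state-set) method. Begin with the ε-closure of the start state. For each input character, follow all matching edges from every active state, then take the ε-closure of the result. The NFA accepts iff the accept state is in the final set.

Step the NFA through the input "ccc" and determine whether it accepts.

Answer: ACCEPT

Derivation:
S₀ = ε-closure({0}) = {0,1,2,4,6,8,9,10}
'c' @ 1: {1,3,7,9,10,11}  ✓accept
'c' @ 2: {1,9,10,11}  ✓accept
'c' @ 3: {1,9,10,11}  ✓accept
after full input: {1,9,10,11}  (accept=1 in)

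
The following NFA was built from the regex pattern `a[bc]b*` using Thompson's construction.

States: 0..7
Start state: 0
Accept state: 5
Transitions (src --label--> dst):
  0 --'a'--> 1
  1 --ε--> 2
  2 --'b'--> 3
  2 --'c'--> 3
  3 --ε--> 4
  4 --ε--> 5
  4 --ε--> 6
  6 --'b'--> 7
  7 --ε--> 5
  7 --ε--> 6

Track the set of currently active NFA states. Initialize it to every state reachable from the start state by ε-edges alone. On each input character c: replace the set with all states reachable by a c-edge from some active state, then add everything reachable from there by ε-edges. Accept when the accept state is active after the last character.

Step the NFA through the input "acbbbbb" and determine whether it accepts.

initial (ε-close {0}): {0}
'a' @ 1: {1,2}
'c' @ 2: {3,4,5,6}  (accept∈set)
'b' @ 3: {5,6,7}  (accept∈set)
'b' @ 4: {5,6,7}  (accept∈set)
'b' @ 5: {5,6,7}  (accept∈set)
'b' @ 6: {5,6,7}  (accept∈set)
'b' @ 7: {5,6,7}  (accept∈set)
end set {5,6,7} — state 5 in

Answer: ACCEPT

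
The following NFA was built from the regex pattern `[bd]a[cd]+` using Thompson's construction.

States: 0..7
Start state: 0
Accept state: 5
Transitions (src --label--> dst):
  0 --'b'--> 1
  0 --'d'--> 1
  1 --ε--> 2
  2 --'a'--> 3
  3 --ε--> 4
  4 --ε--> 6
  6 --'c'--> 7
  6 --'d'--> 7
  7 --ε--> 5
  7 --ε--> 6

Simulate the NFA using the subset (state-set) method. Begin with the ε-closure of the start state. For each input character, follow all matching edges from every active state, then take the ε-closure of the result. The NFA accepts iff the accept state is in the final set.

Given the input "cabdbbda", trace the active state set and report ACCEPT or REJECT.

initial (ε-close {0}): {0}
'c' @ 1: {}  — no active states
rest 'abdbbda' ignored (set empty)
final: {}; accept 5 not in set

Answer: REJECT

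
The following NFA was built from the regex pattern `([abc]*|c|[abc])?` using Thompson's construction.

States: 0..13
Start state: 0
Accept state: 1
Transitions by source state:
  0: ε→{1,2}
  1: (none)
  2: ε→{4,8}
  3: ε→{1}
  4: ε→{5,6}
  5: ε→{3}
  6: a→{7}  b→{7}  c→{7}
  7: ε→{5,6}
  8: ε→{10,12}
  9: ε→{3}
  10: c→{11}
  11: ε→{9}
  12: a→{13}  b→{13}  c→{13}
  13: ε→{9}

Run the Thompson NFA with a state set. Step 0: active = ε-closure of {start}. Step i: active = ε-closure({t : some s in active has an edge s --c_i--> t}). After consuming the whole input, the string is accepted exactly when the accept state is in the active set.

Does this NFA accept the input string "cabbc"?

start: ε-closure({0}) = {0,1,2,3,4,5,6,8,10,12}
'c' @ 1: {1,3,5,6,7,9,11,13}  (accept∈set)
'a' @ 2: {1,3,5,6,7}  (accept∈set)
'b' @ 3: {1,3,5,6,7}  (accept∈set)
'b' @ 4: {1,3,5,6,7}  (accept∈set)
'c' @ 5: {1,3,5,6,7}  (accept∈set)
final: {1,3,5,6,7}; accept 1 in set

Answer: ACCEPT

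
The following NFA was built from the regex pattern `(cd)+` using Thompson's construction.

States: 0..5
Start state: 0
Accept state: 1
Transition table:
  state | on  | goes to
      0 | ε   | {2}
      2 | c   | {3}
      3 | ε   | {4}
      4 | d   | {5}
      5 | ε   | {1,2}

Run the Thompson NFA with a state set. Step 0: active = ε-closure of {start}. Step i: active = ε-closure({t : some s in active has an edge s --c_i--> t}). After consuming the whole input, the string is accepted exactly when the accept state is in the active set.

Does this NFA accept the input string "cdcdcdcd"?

initial (ε-close {0}): {0,2}
'c' @ 1: {3,4}
'd' @ 2: {1,2,5}  ✓accept
'c' @ 3: {3,4}
'd' @ 4: {1,2,5}  ✓accept
'c' @ 5: {3,4}
'd' @ 6: {1,2,5}  ✓accept
'c' @ 7: {3,4}
'd' @ 8: {1,2,5}  ✓accept
after full input: {1,2,5}  (accept=1 in)

Answer: ACCEPT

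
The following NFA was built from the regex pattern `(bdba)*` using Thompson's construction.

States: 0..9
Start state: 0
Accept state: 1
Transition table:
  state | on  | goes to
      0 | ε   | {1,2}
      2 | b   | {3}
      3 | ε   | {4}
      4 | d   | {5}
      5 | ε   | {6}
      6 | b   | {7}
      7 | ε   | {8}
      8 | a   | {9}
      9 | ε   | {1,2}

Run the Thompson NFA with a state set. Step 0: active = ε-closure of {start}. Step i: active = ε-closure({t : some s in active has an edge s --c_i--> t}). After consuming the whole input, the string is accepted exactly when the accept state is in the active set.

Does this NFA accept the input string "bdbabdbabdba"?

initial (ε-close {0}): {0,1,2}
'b' @ 1: {3,4}
'd' @ 2: {5,6}
'b' @ 3: {7,8}
'a' @ 4: {1,2,9}  ✓accept
'b' @ 5: {3,4}
'd' @ 6: {5,6}
'b' @ 7: {7,8}
'a' @ 8: {1,2,9}  ✓accept
'b' @ 9: {3,4}
'd' @ 10: {5,6}
'b' @ 11: {7,8}
'a' @ 12: {1,2,9}  ✓accept
final: {1,2,9}; accept 1 in set

Answer: ACCEPT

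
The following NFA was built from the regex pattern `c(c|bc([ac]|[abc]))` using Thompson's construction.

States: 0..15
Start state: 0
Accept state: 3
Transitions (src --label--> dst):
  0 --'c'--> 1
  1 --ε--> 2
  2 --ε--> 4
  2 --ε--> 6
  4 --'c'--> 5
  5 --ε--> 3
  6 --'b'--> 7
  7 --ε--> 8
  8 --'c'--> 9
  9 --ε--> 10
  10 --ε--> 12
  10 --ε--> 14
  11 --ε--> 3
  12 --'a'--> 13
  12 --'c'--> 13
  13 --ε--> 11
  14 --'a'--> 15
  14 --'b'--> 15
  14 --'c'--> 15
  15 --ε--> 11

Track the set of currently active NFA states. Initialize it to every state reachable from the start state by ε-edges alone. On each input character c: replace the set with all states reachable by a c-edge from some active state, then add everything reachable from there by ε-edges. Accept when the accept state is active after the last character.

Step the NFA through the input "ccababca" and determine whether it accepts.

start: ε-closure({0}) = {0}
'c' @ 1: {1,2,4,6}
'c' @ 2: {3,5}  ✓accept
'a' @ 3: {}  — dead — no transitions
rest 'babca' ignored (set empty)
end set {} — state 3 not in

Answer: REJECT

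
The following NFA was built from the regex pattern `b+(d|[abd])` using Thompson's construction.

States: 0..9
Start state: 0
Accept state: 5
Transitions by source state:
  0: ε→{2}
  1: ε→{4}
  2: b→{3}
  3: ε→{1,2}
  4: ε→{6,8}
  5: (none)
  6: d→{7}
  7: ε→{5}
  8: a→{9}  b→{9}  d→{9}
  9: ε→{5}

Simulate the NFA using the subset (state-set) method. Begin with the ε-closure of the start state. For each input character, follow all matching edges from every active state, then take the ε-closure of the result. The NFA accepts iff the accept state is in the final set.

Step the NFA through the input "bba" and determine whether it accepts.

initial (ε-close {0}): {0,2}
'b' @ 1: {1,2,3,4,6,8}
'b' @ 2: {1,2,3,4,5,6,8,9}  [accepting]
'a' @ 3: {5,9}  [accepting]
after full input: {5,9}  (accept=5 in)

Answer: ACCEPT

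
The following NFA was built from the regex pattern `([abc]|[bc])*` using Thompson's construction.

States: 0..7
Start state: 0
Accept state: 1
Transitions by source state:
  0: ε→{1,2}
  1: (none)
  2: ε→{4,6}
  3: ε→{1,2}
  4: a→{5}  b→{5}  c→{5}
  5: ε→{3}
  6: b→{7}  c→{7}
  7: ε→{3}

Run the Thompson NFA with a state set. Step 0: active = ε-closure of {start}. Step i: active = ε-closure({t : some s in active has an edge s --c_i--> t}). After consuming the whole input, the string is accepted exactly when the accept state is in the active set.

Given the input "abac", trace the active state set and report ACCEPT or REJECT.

start: ε-closure({0}) = {0,1,2,4,6}
'a' @ 1: {1,2,3,4,5,6}  [accepting]
'b' @ 2: {1,2,3,4,5,6,7}  [accepting]
'a' @ 3: {1,2,3,4,5,6}  [accepting]
'c' @ 4: {1,2,3,4,5,6,7}  [accepting]
after full input: {1,2,3,4,5,6,7}  (accept=1 in)

Answer: ACCEPT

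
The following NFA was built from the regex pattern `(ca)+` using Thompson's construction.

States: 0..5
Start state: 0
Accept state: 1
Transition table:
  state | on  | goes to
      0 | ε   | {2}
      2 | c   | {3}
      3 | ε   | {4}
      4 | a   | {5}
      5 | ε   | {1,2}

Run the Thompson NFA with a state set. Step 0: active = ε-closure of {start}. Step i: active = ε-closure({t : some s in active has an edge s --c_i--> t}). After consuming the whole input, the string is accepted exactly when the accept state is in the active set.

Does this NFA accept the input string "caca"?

start: ε-closure({0}) = {0,2}
'c' @ 1: {3,4}
'a' @ 2: {1,2,5}  (accept∈set)
'c' @ 3: {3,4}
'a' @ 4: {1,2,5}  (accept∈set)
after full input: {1,2,5}  (accept=1 in)

Answer: ACCEPT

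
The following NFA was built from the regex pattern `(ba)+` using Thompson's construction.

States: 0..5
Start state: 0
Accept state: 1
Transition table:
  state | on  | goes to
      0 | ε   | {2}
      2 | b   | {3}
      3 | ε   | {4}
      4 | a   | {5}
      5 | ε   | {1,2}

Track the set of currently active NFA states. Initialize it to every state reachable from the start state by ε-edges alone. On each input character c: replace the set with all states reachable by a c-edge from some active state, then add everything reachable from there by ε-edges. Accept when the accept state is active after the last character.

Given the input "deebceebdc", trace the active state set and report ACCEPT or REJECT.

Answer: REJECT

Trace:
start: ε-closure({0}) = {0,2}
'd' @ 1: {}  — no active states
rest 'eebceebdc' ignored (set empty)
final: {}; accept 1 not in set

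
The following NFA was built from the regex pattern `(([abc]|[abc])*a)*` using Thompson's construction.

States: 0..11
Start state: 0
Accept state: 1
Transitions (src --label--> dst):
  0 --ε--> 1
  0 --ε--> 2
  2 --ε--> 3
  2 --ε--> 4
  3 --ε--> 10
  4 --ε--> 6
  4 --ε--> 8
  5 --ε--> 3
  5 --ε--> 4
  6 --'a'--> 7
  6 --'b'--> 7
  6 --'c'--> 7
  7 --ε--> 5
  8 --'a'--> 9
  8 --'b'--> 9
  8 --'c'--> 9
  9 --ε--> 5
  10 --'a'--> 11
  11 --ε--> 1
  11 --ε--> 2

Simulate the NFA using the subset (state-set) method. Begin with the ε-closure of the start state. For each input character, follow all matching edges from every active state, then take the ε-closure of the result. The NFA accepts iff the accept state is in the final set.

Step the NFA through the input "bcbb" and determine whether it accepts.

S₀ = ε-closure({0}) = {0,1,2,3,4,6,8,10}
'b' @ 1: {3,4,5,6,7,8,9,10}
'c' @ 2: {3,4,5,6,7,8,9,10}
'b' @ 3: {3,4,5,6,7,8,9,10}
'b' @ 4: {3,4,5,6,7,8,9,10}
after full input: {3,4,5,6,7,8,9,10}  (accept=1 not in)

Answer: REJECT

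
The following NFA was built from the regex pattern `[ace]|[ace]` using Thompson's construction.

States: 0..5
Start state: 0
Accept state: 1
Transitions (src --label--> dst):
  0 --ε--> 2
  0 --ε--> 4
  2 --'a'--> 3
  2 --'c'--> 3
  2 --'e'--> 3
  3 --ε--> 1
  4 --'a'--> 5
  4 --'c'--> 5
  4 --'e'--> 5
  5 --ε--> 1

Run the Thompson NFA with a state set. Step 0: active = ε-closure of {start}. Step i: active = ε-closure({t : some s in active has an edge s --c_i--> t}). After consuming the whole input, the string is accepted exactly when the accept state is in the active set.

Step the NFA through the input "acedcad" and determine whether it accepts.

Answer: REJECT

Steps:
initial (ε-close {0}): {0,2,4}
'a' @ 1: {1,3,5}  ✓accept
'c' @ 2: {}  — no active states
rest 'edcad' ignored (set empty)
end set {} — state 1 not in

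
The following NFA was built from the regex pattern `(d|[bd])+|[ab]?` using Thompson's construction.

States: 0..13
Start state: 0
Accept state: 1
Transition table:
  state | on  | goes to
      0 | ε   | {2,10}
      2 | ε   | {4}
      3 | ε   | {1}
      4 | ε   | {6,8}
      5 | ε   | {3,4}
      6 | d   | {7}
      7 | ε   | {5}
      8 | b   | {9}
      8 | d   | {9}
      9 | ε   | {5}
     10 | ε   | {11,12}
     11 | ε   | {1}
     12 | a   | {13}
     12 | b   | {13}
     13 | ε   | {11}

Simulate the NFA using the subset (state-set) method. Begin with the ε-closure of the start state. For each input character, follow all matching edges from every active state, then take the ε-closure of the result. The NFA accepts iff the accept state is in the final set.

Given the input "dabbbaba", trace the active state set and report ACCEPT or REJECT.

Answer: REJECT

Derivation:
S₀ = ε-closure({0}) = {0,1,2,4,6,8,10,11,12}
'd' @ 1: {1,3,4,5,6,7,8,9}  ✓accept
'a' @ 2: {}  — state set empty
rest 'bbbaba' ignored (set empty)
after full input: {}  (accept=1 not in)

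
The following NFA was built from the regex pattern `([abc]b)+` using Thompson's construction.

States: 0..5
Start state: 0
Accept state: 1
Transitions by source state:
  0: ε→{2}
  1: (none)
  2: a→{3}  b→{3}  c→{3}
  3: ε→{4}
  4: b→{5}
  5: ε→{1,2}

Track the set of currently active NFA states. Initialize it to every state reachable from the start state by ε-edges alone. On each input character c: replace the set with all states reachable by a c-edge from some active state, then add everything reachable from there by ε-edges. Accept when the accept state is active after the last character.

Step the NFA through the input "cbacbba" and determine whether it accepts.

initial (ε-close {0}): {0,2}
'c' @ 1: {3,4}
'b' @ 2: {1,2,5}  ✓accept
'a' @ 3: {3,4}
'c' @ 4: {}  — state set empty
rest 'bba' ignored (set empty)
final: {}; accept 1 not in set

Answer: REJECT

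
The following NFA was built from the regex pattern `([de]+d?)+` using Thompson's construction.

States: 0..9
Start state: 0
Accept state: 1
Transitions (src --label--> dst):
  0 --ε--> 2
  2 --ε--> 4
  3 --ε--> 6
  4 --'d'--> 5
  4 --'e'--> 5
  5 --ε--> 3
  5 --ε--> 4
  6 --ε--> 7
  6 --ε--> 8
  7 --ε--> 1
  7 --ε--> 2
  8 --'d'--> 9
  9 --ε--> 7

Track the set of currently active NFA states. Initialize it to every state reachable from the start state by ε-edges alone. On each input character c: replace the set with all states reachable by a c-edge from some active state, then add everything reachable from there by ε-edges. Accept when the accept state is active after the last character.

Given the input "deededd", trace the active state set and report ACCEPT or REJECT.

Answer: ACCEPT

Steps:
S₀ = ε-closure({0}) = {0,2,4}
'd' @ 1: {1,2,3,4,5,6,7,8}  ✓accept
'e' @ 2: {1,2,3,4,5,6,7,8}  ✓accept
'e' @ 3: {1,2,3,4,5,6,7,8}  ✓accept
'd' @ 4: {1,2,3,4,5,6,7,8,9}  ✓accept
'e' @ 5: {1,2,3,4,5,6,7,8}  ✓accept
'd' @ 6: {1,2,3,4,5,6,7,8,9}  ✓accept
'd' @ 7: {1,2,3,4,5,6,7,8,9}  ✓accept
final: {1,2,3,4,5,6,7,8,9}; accept 1 in set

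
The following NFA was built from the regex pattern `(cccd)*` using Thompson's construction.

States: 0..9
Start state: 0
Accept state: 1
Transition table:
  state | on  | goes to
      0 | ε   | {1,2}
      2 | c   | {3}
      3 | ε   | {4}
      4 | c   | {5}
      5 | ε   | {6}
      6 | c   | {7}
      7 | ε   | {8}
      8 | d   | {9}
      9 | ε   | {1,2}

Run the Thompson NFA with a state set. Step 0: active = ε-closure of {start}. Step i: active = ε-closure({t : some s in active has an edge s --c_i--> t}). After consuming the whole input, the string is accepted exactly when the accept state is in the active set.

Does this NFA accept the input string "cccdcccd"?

S₀ = ε-closure({0}) = {0,1,2}
'c' @ 1: {3,4}
'c' @ 2: {5,6}
'c' @ 3: {7,8}
'd' @ 4: {1,2,9}  [accepting]
'c' @ 5: {3,4}
'c' @ 6: {5,6}
'c' @ 7: {7,8}
'd' @ 8: {1,2,9}  [accepting]
end set {1,2,9} — state 1 in

Answer: ACCEPT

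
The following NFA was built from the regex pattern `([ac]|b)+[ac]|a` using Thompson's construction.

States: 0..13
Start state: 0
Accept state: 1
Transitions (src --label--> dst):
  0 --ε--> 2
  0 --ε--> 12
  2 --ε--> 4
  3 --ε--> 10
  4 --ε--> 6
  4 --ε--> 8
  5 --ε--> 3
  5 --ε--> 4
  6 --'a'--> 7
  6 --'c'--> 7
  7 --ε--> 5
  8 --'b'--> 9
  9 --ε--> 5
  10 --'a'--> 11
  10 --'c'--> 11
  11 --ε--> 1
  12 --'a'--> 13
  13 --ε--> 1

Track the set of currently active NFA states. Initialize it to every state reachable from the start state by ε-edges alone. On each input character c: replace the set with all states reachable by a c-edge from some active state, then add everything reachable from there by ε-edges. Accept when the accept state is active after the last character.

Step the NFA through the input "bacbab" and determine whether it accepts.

initial (ε-close {0}): {0,2,4,6,8,12}
'b' @ 1: {3,4,5,6,8,9,10}
'a' @ 2: {1,3,4,5,6,7,8,10,11}  [accepting]
'c' @ 3: {1,3,4,5,6,7,8,10,11}  [accepting]
'b' @ 4: {3,4,5,6,8,9,10}
'a' @ 5: {1,3,4,5,6,7,8,10,11}  [accepting]
'b' @ 6: {3,4,5,6,8,9,10}
end set {3,4,5,6,8,9,10} — state 1 not in

Answer: REJECT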